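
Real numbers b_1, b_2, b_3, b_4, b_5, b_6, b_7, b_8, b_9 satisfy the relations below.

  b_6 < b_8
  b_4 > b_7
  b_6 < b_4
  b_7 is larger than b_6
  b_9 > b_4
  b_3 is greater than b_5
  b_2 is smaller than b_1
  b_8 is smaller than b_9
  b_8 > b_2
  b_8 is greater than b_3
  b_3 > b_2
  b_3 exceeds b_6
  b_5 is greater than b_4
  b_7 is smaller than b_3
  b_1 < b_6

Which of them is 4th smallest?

Piecing the relations together gives one ordering: b_2 < b_1 < b_6 < b_7 < b_4 < b_5 < b_3 < b_8 < b_9.
The 4th smallest is b_7.

b_7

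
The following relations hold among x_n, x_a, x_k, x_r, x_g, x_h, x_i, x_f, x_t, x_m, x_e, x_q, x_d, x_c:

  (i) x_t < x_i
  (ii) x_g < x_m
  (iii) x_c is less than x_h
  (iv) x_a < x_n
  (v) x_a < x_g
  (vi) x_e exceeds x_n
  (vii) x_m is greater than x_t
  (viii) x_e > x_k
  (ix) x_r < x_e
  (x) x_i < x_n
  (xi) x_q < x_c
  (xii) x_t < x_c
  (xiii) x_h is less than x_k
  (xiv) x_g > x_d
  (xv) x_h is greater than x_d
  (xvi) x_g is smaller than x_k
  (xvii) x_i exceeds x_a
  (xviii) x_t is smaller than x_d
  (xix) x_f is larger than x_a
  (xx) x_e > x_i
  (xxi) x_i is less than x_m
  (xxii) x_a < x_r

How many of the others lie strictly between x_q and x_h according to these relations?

The relations place x_q below x_h. An element lies strictly between them when it is forced above x_q and also forced below x_h.
Above x_q: {x_c, x_k, x_e}. Below x_h: {x_t, x_d, x_c}.
Intersection: {x_c} — 1.

1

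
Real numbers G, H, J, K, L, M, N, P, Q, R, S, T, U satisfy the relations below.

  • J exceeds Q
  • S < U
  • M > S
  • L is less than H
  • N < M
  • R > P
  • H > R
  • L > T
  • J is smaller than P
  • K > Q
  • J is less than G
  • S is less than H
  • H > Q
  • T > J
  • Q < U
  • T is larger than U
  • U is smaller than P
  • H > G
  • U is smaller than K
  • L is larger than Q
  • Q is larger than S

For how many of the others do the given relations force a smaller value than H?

From H the given relations immediately reach S, Q, R, G, L.
From those, J, T, P — 8 in total.
From those, U — 9 in total.
Nothing else is reachable below H; 9 in all.

9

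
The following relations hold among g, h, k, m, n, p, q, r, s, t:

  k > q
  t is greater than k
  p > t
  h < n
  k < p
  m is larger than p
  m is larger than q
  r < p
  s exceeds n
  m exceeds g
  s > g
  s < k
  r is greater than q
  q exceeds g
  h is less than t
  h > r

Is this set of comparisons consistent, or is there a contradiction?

Every relation is compatible with g < q < r < h < n < s < k < t < p < m; the set is consistent.

consistent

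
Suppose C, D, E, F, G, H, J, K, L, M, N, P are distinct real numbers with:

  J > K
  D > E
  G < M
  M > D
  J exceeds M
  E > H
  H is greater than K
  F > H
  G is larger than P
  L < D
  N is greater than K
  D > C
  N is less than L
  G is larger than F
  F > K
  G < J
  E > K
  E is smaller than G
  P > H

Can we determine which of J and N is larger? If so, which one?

N < L < D < M < J, by transitivity through L, D, M.
So J is larger.

J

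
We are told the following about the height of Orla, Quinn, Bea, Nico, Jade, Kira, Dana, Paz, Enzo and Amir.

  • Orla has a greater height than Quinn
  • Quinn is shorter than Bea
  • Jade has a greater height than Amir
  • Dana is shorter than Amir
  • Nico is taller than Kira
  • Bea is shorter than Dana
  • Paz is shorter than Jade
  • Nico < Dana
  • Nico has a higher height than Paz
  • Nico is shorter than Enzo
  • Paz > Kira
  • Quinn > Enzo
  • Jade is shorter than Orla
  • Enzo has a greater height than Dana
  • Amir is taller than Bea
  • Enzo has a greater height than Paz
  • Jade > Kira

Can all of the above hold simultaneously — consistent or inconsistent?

inconsistent

We have Bea < Dana stated directly, yet also Dana < Enzo < Quinn < Bea by chaining the others — so Dana < Bea. Contradiction.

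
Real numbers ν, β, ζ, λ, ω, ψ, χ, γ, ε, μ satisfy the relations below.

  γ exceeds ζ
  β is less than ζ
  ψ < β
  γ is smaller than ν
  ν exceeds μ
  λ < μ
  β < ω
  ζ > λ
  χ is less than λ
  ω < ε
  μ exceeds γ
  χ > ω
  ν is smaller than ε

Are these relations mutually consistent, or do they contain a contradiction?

Every relation is compatible with ψ < β < ω < χ < λ < ζ < γ < μ < ν < ε; the set is consistent.

consistent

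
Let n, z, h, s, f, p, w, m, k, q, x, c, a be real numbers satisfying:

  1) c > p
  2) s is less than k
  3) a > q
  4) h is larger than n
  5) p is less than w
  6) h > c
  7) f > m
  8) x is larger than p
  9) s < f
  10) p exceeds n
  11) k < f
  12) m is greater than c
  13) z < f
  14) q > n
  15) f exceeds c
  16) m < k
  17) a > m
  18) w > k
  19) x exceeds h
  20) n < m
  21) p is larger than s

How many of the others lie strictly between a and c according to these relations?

Chaining upward from c reaches: m, h, k, x, w, f.
Chaining downward from a reaches: n, q, s, p, m.
Strictly between c and a are those in both lists: m — 1 element.

1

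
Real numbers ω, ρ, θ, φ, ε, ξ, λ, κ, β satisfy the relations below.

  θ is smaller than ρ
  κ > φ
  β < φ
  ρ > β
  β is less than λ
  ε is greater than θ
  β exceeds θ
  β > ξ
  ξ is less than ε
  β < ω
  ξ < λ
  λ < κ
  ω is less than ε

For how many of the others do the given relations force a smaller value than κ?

5

The elements the relations force below κ are ξ, θ, β, λ, φ — no chain reaches any other.
That is 5.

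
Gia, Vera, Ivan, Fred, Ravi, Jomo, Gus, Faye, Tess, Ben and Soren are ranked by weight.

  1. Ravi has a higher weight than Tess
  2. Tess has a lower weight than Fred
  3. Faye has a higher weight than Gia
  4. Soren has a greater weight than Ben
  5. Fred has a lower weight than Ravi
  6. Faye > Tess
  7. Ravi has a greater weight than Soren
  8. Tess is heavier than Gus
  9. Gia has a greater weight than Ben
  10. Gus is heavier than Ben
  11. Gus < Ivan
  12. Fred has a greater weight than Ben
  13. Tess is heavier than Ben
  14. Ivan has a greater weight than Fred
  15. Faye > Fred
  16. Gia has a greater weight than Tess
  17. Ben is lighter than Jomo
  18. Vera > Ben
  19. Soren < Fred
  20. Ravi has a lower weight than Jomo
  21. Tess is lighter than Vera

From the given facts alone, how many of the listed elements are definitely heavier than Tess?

7

Directly above Tess: Vera, Fred, Gia, Ravi, Faye.
One step further: Ivan, Jomo (7 so far).
Nothing else is reachable above Tess; 7 in all.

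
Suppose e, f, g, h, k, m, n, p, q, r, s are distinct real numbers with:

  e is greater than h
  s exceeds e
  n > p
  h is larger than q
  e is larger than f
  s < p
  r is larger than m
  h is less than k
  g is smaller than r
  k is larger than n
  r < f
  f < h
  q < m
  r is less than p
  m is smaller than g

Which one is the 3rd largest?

Piecing the relations together gives one ordering: q < m < g < r < f < h < e < s < p < n < k.
Counting 3 from the largest end gives p.

p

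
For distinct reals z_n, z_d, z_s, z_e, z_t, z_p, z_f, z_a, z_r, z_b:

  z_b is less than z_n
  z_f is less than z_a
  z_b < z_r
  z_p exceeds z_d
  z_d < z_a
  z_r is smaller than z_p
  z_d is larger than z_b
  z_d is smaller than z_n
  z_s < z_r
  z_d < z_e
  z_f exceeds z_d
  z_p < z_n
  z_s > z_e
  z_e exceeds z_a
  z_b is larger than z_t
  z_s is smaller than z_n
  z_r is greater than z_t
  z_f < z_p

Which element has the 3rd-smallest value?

z_d

Piecing the relations together gives one ordering: z_t < z_b < z_d < z_f < z_a < z_e < z_s < z_r < z_p < z_n.
The 3rd smallest is z_d.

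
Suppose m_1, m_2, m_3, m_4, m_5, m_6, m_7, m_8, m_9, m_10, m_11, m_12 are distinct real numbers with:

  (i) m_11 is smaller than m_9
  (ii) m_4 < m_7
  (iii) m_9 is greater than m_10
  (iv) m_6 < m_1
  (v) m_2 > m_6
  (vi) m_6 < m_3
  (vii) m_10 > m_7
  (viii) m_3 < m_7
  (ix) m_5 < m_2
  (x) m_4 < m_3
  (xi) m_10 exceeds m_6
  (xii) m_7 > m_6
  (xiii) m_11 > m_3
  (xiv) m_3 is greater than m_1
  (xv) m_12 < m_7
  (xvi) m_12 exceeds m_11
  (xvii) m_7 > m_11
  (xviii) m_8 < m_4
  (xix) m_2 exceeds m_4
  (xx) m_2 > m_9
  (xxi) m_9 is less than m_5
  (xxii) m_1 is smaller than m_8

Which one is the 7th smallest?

The consecutive relations fix a unique order: m_6 < m_1 < m_8 < m_4 < m_3 < m_11 < m_12 < m_7 < m_10 < m_9 < m_5 < m_2.
Counting 7 from the smallest end gives m_12.

m_12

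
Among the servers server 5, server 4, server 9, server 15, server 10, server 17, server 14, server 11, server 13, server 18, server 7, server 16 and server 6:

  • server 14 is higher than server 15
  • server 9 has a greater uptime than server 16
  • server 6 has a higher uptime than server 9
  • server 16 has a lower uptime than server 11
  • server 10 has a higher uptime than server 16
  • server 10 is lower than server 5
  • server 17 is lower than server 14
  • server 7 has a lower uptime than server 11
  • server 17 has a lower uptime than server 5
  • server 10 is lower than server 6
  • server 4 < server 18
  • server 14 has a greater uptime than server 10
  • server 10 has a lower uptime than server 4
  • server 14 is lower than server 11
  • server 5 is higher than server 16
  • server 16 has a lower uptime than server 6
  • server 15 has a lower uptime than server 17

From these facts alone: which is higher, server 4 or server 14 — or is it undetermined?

undetermined

Following every chain through server 4: above server 4 we get server 18; below server 4 we get server 16, server 10.
server 14 is not reached, and no chain runs the other way from server 14 to server 4.
So the given relations leave the order of server 4 and server 14 undetermined.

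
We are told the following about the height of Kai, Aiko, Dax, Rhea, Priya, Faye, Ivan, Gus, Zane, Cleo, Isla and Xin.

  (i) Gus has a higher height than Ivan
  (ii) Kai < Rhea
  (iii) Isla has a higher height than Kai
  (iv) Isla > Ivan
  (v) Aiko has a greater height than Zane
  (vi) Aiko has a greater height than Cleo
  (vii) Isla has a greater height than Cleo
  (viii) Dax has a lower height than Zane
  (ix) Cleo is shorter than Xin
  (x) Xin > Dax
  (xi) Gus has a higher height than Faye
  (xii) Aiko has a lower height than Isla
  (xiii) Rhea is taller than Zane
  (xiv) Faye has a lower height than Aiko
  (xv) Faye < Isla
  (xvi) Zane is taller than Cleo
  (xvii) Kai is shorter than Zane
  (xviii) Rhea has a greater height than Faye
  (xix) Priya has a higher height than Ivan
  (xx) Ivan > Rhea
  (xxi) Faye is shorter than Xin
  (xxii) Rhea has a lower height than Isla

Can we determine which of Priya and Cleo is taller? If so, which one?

Chaining the given relations: Cleo < Zane < Rhea < Ivan < Priya.
So Priya is taller.

Priya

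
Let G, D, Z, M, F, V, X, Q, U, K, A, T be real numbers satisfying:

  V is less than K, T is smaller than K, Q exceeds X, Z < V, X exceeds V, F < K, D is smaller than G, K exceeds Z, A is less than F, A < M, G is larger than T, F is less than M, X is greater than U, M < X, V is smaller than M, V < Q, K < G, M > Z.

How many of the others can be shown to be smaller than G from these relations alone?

From G the given relations immediately reach D, T, K.
From those, Z, V, F — 6 in total.
From those, A — 7 in total.
No other element is forced below G by the given relations, so the count is 7.

7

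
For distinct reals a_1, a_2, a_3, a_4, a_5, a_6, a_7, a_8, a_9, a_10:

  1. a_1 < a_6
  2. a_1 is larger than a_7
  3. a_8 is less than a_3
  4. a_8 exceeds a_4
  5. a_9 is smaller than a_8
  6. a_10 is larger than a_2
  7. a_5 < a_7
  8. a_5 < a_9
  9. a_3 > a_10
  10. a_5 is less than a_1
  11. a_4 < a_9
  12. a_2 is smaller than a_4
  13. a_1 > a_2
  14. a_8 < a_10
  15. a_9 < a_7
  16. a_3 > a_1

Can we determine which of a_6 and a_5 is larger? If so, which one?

The relevant relations are a_5 < a_9; a_9 < a_7; a_7 < a_1; a_1 < a_6.
Chaining these gives a_5 < a_9 < a_7 < a_1 < a_6.
So a_6 is larger.

a_6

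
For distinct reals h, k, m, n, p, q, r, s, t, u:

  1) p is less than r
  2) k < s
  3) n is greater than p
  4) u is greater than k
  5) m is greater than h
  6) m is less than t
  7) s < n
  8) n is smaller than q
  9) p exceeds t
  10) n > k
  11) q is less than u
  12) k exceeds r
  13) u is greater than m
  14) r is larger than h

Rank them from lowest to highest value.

Each adjacent pair is fixed by a given relation: h < m; m < t; t < p; p < r; r < k; k < s; s < n; n < q; q < u. Chaining them end to end gives the full order.

h < m < t < p < r < k < s < n < q < u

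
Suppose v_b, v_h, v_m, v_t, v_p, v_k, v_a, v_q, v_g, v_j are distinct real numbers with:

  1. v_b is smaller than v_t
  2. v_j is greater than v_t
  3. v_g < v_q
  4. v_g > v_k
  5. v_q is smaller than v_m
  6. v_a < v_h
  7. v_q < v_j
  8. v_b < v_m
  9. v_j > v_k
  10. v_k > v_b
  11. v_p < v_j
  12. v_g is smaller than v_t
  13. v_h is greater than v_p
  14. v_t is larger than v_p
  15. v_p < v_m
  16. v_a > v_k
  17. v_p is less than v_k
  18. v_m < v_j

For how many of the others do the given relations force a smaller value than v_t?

4

The elements the relations force below v_t are v_p, v_b, v_k, v_g — no chain reaches any other.
That is 4.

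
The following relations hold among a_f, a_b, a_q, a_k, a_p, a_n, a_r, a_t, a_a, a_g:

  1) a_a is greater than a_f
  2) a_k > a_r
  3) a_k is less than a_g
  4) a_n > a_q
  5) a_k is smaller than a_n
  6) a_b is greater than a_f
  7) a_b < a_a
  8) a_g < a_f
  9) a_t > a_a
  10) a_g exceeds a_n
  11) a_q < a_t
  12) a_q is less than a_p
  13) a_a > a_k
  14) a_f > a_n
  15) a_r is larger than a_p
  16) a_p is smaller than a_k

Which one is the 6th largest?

a_n

Piecing the relations together gives one ordering: a_q < a_p < a_r < a_k < a_n < a_g < a_f < a_b < a_a < a_t.
The 6th largest is a_n.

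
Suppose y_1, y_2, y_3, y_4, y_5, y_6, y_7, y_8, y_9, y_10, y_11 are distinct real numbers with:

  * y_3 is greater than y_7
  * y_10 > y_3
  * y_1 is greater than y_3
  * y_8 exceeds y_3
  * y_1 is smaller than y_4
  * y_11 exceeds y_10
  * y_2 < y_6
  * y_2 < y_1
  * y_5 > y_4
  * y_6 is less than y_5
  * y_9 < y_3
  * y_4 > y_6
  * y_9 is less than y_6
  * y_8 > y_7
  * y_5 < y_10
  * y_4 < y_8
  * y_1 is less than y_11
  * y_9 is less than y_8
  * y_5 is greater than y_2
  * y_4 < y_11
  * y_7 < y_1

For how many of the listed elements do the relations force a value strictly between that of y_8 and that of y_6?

1

The relations place y_6 below y_8. An element lies strictly between them when it is forced above y_6 and also forced below y_8.
Above y_6: {y_4, y_5, y_10, y_11}. Below y_8: {y_7, y_2, y_9, y_3, y_1, y_4}.
Intersection: {y_4} — 1.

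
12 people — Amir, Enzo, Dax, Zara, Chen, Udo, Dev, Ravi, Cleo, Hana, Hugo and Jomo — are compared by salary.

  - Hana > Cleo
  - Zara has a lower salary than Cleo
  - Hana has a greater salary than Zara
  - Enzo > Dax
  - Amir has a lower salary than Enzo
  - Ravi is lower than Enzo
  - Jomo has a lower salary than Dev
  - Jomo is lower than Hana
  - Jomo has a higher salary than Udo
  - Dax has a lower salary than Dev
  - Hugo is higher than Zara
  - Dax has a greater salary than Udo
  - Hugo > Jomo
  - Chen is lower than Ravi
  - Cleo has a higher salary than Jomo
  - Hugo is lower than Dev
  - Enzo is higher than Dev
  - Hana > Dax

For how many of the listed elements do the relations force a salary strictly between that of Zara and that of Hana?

The relations place Zara below Hana. An element lies strictly between them when it is forced above Zara and also forced below Hana.
Above Zara: {Hugo, Cleo, Dev, Enzo}. Below Hana: {Udo, Jomo, Dax, Cleo}.
Intersection: {Cleo} — 1.

1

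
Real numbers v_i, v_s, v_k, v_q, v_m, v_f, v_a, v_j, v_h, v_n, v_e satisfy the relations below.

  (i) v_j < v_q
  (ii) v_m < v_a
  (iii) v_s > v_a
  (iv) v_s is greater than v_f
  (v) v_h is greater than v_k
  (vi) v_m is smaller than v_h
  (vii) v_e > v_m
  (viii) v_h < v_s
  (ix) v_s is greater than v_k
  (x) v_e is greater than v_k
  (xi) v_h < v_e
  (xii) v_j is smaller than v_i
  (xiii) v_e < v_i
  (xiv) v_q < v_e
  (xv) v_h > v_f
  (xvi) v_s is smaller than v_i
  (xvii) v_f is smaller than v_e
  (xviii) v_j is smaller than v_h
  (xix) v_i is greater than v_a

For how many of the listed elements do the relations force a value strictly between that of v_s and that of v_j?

1

The relations place v_j below v_s. An element lies strictly between them when it is forced above v_j and also forced below v_s.
Above v_j: {v_q, v_h, v_e, v_i}. Below v_s: {v_m, v_k, v_a, v_f, v_h}.
Intersection: {v_h} — 1.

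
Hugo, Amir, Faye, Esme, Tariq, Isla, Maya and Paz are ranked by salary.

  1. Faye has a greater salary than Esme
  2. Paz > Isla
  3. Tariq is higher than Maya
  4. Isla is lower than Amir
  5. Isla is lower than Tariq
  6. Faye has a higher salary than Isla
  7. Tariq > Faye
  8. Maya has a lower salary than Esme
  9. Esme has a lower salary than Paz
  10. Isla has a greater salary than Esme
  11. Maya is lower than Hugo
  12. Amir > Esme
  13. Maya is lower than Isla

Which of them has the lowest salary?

Chaining upward from Maya: directly above it, Esme, Isla, Tariq, Hugo; then Faye, Amir, Paz.
That covers every other element, and nothing is given below Maya, so Maya is the lowest salary.

Maya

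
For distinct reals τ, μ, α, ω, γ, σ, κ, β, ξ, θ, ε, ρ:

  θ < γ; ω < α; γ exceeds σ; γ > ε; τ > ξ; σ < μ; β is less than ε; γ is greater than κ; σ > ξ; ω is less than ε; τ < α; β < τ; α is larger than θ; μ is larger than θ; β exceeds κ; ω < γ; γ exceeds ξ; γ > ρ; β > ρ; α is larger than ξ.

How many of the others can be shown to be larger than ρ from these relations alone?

The elements the relations force above ρ are β, ε, γ, τ, α — no chain reaches any other.
That is 5.

5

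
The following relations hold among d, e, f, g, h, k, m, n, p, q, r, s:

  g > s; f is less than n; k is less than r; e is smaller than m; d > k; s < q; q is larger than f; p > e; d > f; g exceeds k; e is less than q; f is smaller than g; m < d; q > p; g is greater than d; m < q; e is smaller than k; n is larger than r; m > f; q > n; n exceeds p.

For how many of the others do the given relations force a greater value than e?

8

Directly above e: k, p, m, q.
One step further: r, d, g, n (8 so far).
No other element is forced above e by the given relations, so the count is 8.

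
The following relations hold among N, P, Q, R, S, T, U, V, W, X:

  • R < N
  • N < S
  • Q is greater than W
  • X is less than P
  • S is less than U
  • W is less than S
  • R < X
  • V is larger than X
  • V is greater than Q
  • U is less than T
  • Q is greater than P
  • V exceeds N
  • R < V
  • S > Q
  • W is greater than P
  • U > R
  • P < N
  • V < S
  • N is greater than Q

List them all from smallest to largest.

R < X < P < W < Q < N < V < S < U < T

Each adjacent pair is fixed by a given relation: R < X; X < P; P < W; W < Q; Q < N; N < V; V < S; S < U; U < T. Chaining them end to end gives the full order.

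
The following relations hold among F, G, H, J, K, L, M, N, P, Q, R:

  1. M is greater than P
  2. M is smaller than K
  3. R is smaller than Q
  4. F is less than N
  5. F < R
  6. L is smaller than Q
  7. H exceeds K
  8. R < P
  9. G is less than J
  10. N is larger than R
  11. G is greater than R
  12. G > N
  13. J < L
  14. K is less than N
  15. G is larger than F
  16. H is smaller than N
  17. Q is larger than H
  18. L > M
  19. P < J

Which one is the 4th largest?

Chaining the given pairs: F < R < P < M < K < H < N < G < J < L < Q.
The 4th largest is G.

G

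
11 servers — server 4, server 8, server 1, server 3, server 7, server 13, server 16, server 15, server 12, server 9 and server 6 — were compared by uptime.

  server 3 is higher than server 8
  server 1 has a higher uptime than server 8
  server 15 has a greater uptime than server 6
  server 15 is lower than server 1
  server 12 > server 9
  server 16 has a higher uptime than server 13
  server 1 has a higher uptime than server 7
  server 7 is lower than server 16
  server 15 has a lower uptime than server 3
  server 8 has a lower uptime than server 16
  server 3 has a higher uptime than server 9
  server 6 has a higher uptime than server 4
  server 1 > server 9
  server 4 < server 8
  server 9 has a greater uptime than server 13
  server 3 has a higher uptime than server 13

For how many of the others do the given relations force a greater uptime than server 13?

5

From server 13 the given relations immediately reach server 9, server 16, server 3.
From those, server 12, server 1 — 5 in total.
Nothing else is reachable above server 13; 5 in all.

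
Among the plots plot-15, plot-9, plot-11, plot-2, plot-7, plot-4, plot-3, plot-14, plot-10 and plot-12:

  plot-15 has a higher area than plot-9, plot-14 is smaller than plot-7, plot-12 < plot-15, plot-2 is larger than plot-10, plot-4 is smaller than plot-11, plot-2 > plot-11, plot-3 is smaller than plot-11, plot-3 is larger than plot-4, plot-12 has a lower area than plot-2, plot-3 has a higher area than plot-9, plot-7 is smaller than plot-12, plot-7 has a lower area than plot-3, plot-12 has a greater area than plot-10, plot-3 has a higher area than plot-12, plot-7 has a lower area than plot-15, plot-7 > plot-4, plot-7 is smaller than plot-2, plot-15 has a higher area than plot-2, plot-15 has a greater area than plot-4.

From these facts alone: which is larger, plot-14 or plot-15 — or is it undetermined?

plot-15

plot-14 < plot-7 and plot-7 < plot-12 give plot-14 < plot-12.
With plot-12 < plot-3: plot-14 < plot-7 < plot-12 < plot-3.
Then plot-3 < plot-11 extends the chain to plot-11.
Then plot-11 < plot-2 extends the chain to plot-2.
With plot-2 < plot-15: plot-14 < plot-7 < plot-12 < plot-3 < plot-11 < plot-2 < plot-15.
So plot-15 is larger.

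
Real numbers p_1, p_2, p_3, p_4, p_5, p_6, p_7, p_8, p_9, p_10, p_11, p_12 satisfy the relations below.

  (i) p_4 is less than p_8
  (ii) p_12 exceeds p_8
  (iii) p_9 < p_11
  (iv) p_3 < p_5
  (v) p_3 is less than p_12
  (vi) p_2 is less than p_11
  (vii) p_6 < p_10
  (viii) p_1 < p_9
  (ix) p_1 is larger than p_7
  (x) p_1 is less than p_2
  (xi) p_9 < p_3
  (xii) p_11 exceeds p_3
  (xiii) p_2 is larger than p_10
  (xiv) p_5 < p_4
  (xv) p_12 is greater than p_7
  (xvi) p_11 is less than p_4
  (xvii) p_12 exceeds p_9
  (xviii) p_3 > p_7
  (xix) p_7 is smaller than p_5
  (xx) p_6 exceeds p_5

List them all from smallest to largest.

The consecutive links are each given: p_7 < p_1; p_1 < p_9; p_9 < p_3; p_3 < p_5; p_5 < p_6; p_6 < p_10; p_10 < p_2; p_2 < p_11; p_11 < p_4; p_4 < p_8; p_8 < p_12.

p_7 < p_1 < p_9 < p_3 < p_5 < p_6 < p_10 < p_2 < p_11 < p_4 < p_8 < p_12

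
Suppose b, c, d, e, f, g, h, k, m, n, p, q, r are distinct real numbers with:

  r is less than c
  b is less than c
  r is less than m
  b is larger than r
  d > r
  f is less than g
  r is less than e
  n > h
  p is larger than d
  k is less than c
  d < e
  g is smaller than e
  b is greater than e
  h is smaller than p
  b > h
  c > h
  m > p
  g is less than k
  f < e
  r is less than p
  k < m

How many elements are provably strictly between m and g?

1

Chaining upward from g reaches: k, e, b, c.
Chaining downward from m reaches: f, r, h, d, k, p.
Strictly between g and m are those in both lists: k — 1 element.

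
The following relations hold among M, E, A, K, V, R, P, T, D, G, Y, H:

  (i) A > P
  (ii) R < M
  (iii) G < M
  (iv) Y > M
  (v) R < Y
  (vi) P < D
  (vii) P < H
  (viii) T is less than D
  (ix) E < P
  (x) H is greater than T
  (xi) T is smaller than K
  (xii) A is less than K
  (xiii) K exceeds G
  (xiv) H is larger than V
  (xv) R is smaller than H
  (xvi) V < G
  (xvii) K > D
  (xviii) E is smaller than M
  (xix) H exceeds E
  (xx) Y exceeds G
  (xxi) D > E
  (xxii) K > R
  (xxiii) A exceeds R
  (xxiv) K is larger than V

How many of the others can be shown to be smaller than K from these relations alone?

From K the given relations immediately reach T, R, D, V, G, A.
From those, E, P — 8 in total.
No other element is forced below K by the given relations, so the count is 8.

8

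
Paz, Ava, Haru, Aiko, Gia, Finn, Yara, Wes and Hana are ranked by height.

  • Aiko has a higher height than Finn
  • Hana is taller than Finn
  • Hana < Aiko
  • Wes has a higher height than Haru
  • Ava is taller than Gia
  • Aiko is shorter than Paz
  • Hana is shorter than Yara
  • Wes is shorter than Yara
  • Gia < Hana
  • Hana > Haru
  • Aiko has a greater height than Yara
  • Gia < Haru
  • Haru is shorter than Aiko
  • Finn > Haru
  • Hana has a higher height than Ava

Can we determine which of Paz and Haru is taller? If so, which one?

Paz

Haru < Finn < Hana < Yara < Aiko < Paz, by transitivity through Finn, Hana, Yara, Aiko.
So Paz is taller.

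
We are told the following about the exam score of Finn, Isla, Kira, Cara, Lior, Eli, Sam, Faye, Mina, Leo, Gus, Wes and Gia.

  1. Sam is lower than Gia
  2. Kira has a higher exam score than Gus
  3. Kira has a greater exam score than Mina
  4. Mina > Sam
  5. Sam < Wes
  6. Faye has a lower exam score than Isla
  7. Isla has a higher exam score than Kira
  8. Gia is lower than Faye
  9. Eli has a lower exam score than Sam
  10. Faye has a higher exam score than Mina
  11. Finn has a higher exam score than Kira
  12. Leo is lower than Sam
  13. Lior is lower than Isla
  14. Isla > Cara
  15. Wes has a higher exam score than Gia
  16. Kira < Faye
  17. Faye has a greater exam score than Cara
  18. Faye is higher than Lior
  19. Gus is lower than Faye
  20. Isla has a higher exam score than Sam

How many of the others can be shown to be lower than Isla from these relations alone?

From Isla the given relations immediately reach Sam, Cara, Kira, Lior, Faye.
From those, Leo, Eli, Gus, Mina, Gia — 10 in total.
No other element is forced below Isla by the given relations, so the count is 10.

10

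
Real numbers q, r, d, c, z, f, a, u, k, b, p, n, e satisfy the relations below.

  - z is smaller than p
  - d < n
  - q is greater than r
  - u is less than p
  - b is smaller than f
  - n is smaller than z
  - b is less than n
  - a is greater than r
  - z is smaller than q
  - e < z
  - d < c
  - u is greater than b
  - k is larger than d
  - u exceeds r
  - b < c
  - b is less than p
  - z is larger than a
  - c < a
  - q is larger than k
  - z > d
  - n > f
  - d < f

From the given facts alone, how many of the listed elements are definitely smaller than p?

From p the given relations immediately reach b, u, z.
From those, r, d, e, n, a — 8 in total.
From those, f, c — 10 in total.
No other element is forced below p by the given relations, so the count is 10.

10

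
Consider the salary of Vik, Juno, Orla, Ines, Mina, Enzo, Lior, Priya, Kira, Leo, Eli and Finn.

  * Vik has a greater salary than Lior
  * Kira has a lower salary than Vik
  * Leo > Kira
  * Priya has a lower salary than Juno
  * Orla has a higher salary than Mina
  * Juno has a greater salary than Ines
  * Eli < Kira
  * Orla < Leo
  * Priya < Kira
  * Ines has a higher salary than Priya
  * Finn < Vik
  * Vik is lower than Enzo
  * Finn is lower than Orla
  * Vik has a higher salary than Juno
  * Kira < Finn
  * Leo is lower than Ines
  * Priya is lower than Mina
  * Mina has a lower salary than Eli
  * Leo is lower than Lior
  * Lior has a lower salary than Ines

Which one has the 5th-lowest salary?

Piecing the relations together gives one ordering: Priya < Mina < Eli < Kira < Finn < Orla < Leo < Lior < Ines < Juno < Vik < Enzo.
The 5th smallest is Finn.

Finn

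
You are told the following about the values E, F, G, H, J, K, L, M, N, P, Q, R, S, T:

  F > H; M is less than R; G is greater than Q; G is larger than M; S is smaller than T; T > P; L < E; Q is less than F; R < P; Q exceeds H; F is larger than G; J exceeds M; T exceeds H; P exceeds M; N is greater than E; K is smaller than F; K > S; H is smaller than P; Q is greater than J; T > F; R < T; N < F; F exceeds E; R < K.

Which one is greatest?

T

M is not greatest since M < G; R is not greatest since R < P; L is not greatest since L < E; E is not greatest since E < N; J is not greatest since J < Q; S is not greatest since S < T; H is not greatest since H < F; Q is not greatest since Q < F; G is not greatest since G < F; N is not greatest since N < F; K is not greatest since K < F; P is not greatest since P < T; F is not greatest since F < T.
Only T has nothing above it, so T is the greatest.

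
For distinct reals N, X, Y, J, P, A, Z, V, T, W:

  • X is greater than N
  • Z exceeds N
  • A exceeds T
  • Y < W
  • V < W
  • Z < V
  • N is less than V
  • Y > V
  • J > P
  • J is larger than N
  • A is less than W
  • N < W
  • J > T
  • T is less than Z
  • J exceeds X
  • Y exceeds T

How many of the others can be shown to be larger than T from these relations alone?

6

Directly above T: A, Z, Y, J.
One step further: V, W (6 so far).
No other element is forced above T by the given relations, so the count is 6.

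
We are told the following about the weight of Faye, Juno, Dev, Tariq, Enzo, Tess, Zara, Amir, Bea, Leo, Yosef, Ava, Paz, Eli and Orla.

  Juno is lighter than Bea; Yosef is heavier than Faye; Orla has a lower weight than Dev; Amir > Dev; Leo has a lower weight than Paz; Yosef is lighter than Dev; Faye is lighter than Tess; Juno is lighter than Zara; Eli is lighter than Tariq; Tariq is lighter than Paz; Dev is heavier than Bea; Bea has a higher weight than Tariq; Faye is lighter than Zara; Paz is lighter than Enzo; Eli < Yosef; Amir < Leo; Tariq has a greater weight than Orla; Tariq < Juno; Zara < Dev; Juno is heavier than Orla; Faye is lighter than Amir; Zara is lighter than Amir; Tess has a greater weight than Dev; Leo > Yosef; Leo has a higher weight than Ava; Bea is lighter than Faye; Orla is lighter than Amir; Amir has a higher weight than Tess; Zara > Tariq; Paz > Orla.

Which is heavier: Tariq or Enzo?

Enzo

Following the relations from Tariq: Tariq < Juno < Bea < Faye < Yosef < Dev < Tess < Amir < Leo < Paz < Enzo.
So Tariq < Enzo; Enzo is the heavier of the two.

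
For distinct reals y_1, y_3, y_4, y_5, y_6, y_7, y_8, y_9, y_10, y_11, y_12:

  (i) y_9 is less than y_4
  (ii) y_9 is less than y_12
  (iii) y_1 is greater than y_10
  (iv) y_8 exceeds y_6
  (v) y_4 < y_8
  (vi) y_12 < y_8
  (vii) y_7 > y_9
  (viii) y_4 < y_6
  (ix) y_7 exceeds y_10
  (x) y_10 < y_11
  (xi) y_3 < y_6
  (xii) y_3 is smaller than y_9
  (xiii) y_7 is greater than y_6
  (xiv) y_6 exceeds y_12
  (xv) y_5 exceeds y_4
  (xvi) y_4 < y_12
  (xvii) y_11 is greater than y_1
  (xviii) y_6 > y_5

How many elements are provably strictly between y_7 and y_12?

1

The relations place y_12 below y_7. An element lies strictly between them when it is forced above y_12 and also forced below y_7.
Above y_12: {y_6, y_8}. Below y_7: {y_3, y_9, y_4, y_5, y_10, y_6}.
Intersection: {y_6} — 1.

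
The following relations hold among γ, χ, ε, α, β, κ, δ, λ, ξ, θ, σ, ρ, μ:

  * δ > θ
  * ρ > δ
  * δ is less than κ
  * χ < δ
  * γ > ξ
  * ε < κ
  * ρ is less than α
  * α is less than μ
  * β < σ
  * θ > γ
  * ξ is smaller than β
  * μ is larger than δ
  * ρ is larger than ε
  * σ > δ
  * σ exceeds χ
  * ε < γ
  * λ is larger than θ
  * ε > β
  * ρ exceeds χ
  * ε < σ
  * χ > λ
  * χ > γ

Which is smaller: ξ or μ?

ξ

ξ < β < ε < γ < θ < λ < χ < δ < ρ < α < μ, by transitivity through β, ε, γ, θ, λ, χ, δ, ρ, α.
So ξ < μ; ξ is the smaller of the two.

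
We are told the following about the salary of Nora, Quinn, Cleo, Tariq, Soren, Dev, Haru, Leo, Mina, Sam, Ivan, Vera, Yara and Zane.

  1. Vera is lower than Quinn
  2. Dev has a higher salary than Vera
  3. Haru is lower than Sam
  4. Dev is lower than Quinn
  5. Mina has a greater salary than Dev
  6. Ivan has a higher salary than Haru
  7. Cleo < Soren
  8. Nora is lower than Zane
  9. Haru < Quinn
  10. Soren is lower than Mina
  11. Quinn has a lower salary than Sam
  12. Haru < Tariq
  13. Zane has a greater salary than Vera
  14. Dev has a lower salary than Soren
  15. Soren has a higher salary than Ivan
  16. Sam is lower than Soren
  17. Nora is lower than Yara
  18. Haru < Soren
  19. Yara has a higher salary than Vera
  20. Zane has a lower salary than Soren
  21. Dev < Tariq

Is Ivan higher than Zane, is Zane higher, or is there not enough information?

undetermined

Following every chain through Zane: above Zane we get Soren, Mina; below Zane we get Vera, Nora.
Ivan is not reached, and no chain runs the other way from Ivan to Zane.
So the given relations leave the order of Zane and Ivan undetermined.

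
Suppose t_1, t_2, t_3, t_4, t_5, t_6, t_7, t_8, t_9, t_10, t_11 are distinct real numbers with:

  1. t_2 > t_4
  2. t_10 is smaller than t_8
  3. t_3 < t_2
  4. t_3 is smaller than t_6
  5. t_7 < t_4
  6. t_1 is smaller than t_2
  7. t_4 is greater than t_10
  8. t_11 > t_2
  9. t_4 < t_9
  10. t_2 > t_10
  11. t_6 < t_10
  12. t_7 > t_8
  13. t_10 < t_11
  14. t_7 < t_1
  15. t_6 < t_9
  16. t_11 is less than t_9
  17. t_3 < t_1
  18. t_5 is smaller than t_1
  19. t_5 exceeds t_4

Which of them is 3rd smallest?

The consecutive relations fix a unique order: t_3 < t_6 < t_10 < t_8 < t_7 < t_4 < t_5 < t_1 < t_2 < t_11 < t_9.
Counting 3 from the smallest end gives t_10.

t_10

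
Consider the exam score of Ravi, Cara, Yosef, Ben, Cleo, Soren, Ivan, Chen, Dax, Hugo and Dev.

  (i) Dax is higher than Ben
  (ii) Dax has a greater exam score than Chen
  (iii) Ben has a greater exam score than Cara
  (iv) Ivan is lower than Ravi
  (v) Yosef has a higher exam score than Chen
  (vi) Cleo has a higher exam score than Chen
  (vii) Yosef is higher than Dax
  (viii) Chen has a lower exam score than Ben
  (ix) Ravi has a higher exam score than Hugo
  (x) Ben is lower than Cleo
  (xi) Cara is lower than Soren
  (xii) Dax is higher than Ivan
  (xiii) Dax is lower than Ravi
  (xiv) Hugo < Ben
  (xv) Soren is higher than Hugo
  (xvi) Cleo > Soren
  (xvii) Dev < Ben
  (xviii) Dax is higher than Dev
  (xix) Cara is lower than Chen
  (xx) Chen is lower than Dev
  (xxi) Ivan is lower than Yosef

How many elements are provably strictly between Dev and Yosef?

The relations place Dev below Yosef. An element lies strictly between them when it is forced above Dev and also forced below Yosef.
Above Dev: {Ben, Dax, Cleo, Ravi}. Below Yosef: {Cara, Hugo, Chen, Ivan, Ben, Dax}.
Intersection: {Ben, Dax} — 2.

2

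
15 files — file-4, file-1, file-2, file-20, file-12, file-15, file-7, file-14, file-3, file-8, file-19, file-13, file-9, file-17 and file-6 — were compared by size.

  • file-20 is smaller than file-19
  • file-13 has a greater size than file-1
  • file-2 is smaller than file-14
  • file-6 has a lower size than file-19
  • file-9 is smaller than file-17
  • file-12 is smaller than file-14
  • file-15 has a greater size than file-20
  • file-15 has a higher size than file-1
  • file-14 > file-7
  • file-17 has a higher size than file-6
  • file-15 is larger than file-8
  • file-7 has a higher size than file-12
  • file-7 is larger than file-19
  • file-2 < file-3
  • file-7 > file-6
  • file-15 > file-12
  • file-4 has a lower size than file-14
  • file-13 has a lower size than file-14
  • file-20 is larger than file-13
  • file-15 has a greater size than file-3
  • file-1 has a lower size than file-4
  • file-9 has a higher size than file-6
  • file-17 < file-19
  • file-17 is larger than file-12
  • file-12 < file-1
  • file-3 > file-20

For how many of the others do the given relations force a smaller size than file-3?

5

Directly below file-3: file-2, file-20.
One step further: file-13 (3 so far).
One step further: file-1 (4 so far).
One step further: file-12 (5 so far).
Nothing else is reachable below file-3; 5 in all.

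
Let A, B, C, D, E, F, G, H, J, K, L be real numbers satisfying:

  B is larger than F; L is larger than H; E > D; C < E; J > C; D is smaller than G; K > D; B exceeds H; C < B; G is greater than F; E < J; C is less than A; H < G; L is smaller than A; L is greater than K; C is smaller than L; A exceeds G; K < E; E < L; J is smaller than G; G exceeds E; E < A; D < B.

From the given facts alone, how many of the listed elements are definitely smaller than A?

9

Directly below A: C, E, L, G.
One step further: H, D, K, F, J (9 so far).
No other element is forced below A by the given relations, so the count is 9.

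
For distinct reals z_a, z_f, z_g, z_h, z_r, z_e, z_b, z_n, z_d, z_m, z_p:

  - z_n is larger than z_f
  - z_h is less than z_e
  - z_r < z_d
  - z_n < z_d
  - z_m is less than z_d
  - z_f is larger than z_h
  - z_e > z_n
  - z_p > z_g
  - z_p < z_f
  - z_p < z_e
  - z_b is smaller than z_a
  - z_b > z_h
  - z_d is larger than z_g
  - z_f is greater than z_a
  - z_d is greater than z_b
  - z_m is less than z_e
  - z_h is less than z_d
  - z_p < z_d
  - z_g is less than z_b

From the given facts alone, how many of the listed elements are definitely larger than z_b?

5

Directly above z_b: z_a, z_d.
One step further: z_f (3 so far).
One step further: z_n (4 so far).
One step further: z_e (5 so far).
No other element is forced above z_b by the given relations, so the count is 5.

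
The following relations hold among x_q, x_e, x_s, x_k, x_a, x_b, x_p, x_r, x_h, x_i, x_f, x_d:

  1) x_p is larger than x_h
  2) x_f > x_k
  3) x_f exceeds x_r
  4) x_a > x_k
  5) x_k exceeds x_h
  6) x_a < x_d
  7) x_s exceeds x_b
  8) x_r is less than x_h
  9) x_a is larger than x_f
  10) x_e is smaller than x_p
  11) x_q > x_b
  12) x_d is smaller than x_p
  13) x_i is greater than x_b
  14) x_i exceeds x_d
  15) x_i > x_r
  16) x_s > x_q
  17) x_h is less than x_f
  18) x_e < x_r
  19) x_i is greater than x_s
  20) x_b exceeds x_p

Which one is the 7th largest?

Chaining the given pairs: x_e < x_r < x_h < x_k < x_f < x_a < x_d < x_p < x_b < x_q < x_s < x_i.
Counting 7 from the largest end gives x_a.

x_a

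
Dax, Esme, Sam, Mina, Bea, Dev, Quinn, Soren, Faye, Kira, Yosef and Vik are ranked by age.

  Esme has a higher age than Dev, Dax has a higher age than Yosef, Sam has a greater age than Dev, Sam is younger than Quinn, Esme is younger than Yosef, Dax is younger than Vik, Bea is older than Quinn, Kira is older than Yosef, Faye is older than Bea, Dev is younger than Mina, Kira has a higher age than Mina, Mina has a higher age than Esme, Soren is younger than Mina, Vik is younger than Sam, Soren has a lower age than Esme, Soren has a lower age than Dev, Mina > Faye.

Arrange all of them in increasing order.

The consecutive links are each given: Soren < Dev; Dev < Esme; Esme < Yosef; Yosef < Dax; Dax < Vik; Vik < Sam; Sam < Quinn; Quinn < Bea; Bea < Faye; Faye < Mina; Mina < Kira.

Soren < Dev < Esme < Yosef < Dax < Vik < Sam < Quinn < Bea < Faye < Mina < Kira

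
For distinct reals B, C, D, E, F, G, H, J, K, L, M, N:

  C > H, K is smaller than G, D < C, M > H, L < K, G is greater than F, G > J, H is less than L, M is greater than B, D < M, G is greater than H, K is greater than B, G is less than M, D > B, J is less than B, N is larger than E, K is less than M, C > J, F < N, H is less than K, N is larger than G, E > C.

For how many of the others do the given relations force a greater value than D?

The elements the relations force above D are C, E, M, N — no chain reaches any other.
That is 4.

4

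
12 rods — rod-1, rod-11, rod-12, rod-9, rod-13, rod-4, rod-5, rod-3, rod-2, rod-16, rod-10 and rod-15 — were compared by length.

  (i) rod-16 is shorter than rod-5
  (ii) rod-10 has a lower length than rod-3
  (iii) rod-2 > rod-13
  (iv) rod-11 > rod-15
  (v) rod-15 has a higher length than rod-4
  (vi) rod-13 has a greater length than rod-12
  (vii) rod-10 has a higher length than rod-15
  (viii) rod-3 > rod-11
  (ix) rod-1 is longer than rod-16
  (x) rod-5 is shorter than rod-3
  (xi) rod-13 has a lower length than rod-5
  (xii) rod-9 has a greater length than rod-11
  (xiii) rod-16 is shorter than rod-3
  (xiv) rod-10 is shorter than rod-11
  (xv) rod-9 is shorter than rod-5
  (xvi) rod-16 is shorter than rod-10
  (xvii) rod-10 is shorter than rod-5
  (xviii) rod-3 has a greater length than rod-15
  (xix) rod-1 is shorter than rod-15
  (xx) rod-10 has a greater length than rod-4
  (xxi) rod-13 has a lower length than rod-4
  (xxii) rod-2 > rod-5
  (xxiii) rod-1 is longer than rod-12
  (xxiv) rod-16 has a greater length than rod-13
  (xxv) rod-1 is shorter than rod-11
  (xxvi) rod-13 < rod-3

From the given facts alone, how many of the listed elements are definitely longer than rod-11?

4

From rod-11 the given relations immediately reach rod-9, rod-3.
From those, rod-5 — 3 in total.
From those, rod-2 — 4 in total.
No other element is forced above rod-11 by the given relations, so the count is 4.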